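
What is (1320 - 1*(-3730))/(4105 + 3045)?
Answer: 101/143 ≈ 0.70629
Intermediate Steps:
(1320 - 1*(-3730))/(4105 + 3045) = (1320 + 3730)/7150 = 5050*(1/7150) = 101/143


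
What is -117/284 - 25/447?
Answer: -59399/126948 ≈ -0.46790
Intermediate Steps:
-117/284 - 25/447 = -59399/126948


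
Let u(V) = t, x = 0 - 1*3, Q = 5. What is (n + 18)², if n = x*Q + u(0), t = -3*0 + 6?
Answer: 81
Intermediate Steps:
t = 6 (t = 0 + 6 = 6)
x = -3 (x = 0 - 3 = -3)
u(V) = 6
n = -9 (n = -3*5 + 6 = -15 + 6 = -9)
(n + 18)² = (-9 + 18)² = 9² = 81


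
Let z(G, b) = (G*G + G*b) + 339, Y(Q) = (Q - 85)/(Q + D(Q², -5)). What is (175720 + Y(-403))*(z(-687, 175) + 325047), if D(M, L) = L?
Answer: 2022763589510/17 ≈ 1.1899e+11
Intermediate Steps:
Y(Q) = (-85 + Q)/(-5 + Q) (Y(Q) = (Q - 85)/(Q - 5) = (-85 + Q)/(-5 + Q))
z(G, b) = 339 + G² + G*b (z(G, b) = (G² + G*b) + 339 = 339 + G² + G*b)
(175720 + Y(-403))*(z(-687, 175) + 325047) = (175720 + (-85 - 403)/(-5 - 403))*((339 + (-687)² - 687*175) + 325047) = (175720 - 488/(-408))*((339 + 471969 - 120225) + 325047) = (175720 - 1/408*(-488))*(352083 + 325047) = (175720 + 61/51)*677130 = (8961781/51)*677130 = 2022763589510/17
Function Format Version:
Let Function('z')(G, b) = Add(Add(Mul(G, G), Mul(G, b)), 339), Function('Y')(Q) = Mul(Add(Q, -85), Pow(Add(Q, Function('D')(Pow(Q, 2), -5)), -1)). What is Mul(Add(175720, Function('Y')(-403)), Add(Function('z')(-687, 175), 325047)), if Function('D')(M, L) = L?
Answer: Rational(2022763589510, 17) ≈ 1.1899e+11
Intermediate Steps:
Function('Y')(Q) = Mul(Pow(Add(-5, Q), -1), Add(-85, Q)) (Function('Y')(Q) = Mul(Add(Q, -85), Pow(Add(Q, -5), -1)) = Mul(Add(-85, Q), Pow(Add(-5, Q), -1)) = Mul(Pow(Add(-5, Q), -1), Add(-85, Q)))
Function('z')(G, b) = Add(339, Pow(G, 2), Mul(G, b)) (Function('z')(G, b) = Add(Add(Pow(G, 2), Mul(G, b)), 339) = Add(339, Pow(G, 2), Mul(G, b)))
Mul(Add(175720, Function('Y')(-403)), Add(Function('z')(-687, 175), 325047)) = Mul(Add(175720, Mul(Pow(Add(-5, -403), -1), Add(-85, -403))), Add(Add(339, Pow(-687, 2), Mul(-687, 175)), 325047)) = Mul(Add(175720, Mul(Pow(-408, -1), -488)), Add(Add(339, 471969, -120225), 325047)) = Mul(Add(175720, Mul(Rational(-1, 408), -488)), Add(352083, 325047)) = Mul(Add(175720, Rational(61, 51)), 677130) = Mul(Rational(8961781, 51), 677130) = Rational(2022763589510, 17)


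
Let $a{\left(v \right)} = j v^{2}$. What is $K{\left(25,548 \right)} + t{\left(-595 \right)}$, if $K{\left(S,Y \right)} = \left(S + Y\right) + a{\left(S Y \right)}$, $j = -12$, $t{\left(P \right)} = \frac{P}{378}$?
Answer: $- \frac{121623089143}{54} \approx -2.2523 \cdot 10^{9}$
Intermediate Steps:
$t{\left(P \right)} = \frac{P}{378}$ ($t{\left(P \right)} = P \frac{1}{378} = \frac{P}{378}$)
$a{\left(v \right)} = - 12 v^{2}$
$K{\left(S,Y \right)} = S + Y - 12 S^{2} Y^{2}$ ($K{\left(S,Y \right)} = \left(S + Y\right) - 12 \left(S Y\right)^{2} = \left(S + Y\right) - 12 S^{2} Y^{2} = S + Y - 12 S^{2} Y^{2}$)
$K{\left(25,548 \right)} + t{\left(-595 \right)} = \left(25 + 548 - 12 \cdot 25^{2} \cdot 548^{2}\right) + \frac{1}{378} \left(-595\right) = \left(25 + 548 - 7500 \cdot 300304\right) - \frac{85}{54} = \left(25 + 548 - 2252280000\right) - \frac{85}{54} = -2252279427 - \frac{85}{54} = - \frac{121623089143}{54}$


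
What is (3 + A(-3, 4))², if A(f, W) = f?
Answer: 0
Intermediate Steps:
(3 + A(-3, 4))² = (3 - 3)² = 0² = 0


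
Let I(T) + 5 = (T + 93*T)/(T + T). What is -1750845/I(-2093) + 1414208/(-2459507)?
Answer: -1435424976717/34433098 ≈ -41687.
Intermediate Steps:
I(T) = 42 (I(T) = -5 + (T + 93*T)/(T + T) = -5 + (94*T)/((2*T)) = -5 + (94*T)*(1/(2*T)) = -5 + 47 = 42)
-1750845/I(-2093) + 1414208/(-2459507) = -1750845/42 + 1414208/(-2459507) = -1750845*1/42 + 1414208*(-1/2459507) = -583615/14 - 1414208/2459507 = -1435424976717/34433098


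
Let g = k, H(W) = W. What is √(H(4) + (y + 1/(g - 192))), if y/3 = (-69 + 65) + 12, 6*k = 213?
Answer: √2742506/313 ≈ 5.2909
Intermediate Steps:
k = 71/2 (k = (⅙)*213 = 71/2 ≈ 35.500)
g = 71/2 ≈ 35.500
y = 24 (y = 3*((-69 + 65) + 12) = 3*(-4 + 12) = 3*8 = 24)
√(H(4) + (y + 1/(g - 192))) = √(4 + (24 + 1/(71/2 - 192))) = √(4 + (24 + 1/(-313/2))) = √(4 + (24 - 2/313)) = √(4 + 7510/313) = √(8762/313) = √2742506/313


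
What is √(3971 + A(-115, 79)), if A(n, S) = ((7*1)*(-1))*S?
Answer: √3418 ≈ 58.464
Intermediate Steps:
A(n, S) = -7*S (A(n, S) = (7*(-1))*S = -7*S)
√(3971 + A(-115, 79)) = √(3971 - 7*79) = √(3971 - 553) = √3418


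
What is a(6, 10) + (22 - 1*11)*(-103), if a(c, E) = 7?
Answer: -1126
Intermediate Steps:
a(6, 10) + (22 - 1*11)*(-103) = 7 + (22 - 1*11)*(-103) = 7 + (22 - 11)*(-103) = 7 + 11*(-103) = 7 - 1133 = -1126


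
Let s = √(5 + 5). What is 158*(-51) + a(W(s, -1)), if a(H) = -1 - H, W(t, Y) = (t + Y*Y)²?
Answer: -8070 - 2*√10 ≈ -8076.3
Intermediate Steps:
s = √10 ≈ 3.1623
W(t, Y) = (t + Y²)²
158*(-51) + a(W(s, -1)) = 158*(-51) + (-1 - (√10 + (-1)²)²) = -8058 + (-1 - (√10 + 1)²) = -8058 + (-1 - (1 + √10)²) = -8059 - (1 + √10)²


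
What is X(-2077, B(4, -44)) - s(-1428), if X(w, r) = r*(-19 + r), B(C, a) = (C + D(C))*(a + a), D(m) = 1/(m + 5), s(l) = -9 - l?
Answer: 11043373/81 ≈ 1.3634e+5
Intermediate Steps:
D(m) = 1/(5 + m)
B(C, a) = 2*a*(C + 1/(5 + C)) (B(C, a) = (C + 1/(5 + C))*(a + a) = (C + 1/(5 + C))*(2*a) = 2*a*(C + 1/(5 + C)))
X(-2077, B(4, -44)) - s(-1428) = (2*(-44)*(1 + 4*(5 + 4))/(5 + 4))*(-19 + 2*(-44)*(1 + 4*(5 + 4))/(5 + 4)) - (-9 - 1*(-1428)) = (2*(-44)*(1 + 4*9)/9)*(-19 + 2*(-44)*(1 + 4*9)/9) - (-9 + 1428) = (2*(-44)*(⅑)*(1 + 36))*(-19 + 2*(-44)*(⅑)*(1 + 36)) - 1*1419 = (2*(-44)*(⅑)*37)*(-19 + 2*(-44)*(⅑)*37) - 1419 = -3256*(-19 - 3256/9)/9 - 1419 = -3256/9*(-3427/9) - 1419 = 11158312/81 - 1419 = 11043373/81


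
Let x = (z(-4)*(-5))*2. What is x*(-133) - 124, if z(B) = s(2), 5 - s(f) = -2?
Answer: 9186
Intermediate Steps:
s(f) = 7 (s(f) = 5 - 1*(-2) = 5 + 2 = 7)
z(B) = 7
x = -70 (x = (7*(-5))*2 = -35*2 = -70)
x*(-133) - 124 = -70*(-133) - 124 = 9310 - 124 = 9186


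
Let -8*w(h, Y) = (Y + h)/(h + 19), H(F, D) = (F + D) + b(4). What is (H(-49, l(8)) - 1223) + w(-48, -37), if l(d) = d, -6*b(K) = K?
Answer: -880463/696 ≈ -1265.0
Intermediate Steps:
b(K) = -K/6
H(F, D) = -2/3 + D + F (H(F, D) = (F + D) - 1/6*4 = (D + F) - 2/3 = -2/3 + D + F)
w(h, Y) = -(Y + h)/(8*(19 + h)) (w(h, Y) = -(Y + h)/(8*(h + 19)) = -(Y + h)/(8*(19 + h)))
(H(-49, l(8)) - 1223) + w(-48, -37) = ((-2/3 + 8 - 49) - 1223) + (-1*(-37) - 1*(-48))/(8*(19 - 48)) = (-125/3 - 1223) + (1/8)*(37 + 48)/(-29) = -3794/3 + (1/8)*(-1/29)*85 = -3794/3 - 85/232 = -880463/696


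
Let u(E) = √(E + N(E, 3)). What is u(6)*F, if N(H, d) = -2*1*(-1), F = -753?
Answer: -1506*√2 ≈ -2129.8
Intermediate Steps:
N(H, d) = 2 (N(H, d) = -2*(-1) = 2)
u(E) = √(2 + E) (u(E) = √(E + 2) = √(2 + E))
u(6)*F = √(2 + 6)*(-753) = √8*(-753) = (2*√2)*(-753) = -1506*√2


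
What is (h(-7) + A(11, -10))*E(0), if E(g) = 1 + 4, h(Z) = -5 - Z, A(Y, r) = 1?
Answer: 15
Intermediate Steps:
E(g) = 5
(h(-7) + A(11, -10))*E(0) = ((-5 - 1*(-7)) + 1)*5 = ((-5 + 7) + 1)*5 = (2 + 1)*5 = 3*5 = 15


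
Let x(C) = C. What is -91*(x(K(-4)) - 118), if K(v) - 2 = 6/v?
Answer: 21385/2 ≈ 10693.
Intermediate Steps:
K(v) = 2 + 6/v
-91*(x(K(-4)) - 118) = -91*((2 + 6/(-4)) - 118) = -91*((2 + 6*(-¼)) - 118) = -91*((2 - 3/2) - 118) = -91*(½ - 118) = -91*(-235/2) = 21385/2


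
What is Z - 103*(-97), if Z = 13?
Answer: 10004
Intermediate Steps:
Z - 103*(-97) = 13 - 103*(-97) = 13 + 9991 = 10004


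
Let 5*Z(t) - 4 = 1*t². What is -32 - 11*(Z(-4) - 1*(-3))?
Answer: -109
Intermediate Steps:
Z(t) = ⅘ + t²/5 (Z(t) = ⅘ + (1*t²)/5 = ⅘ + t²/5)
-32 - 11*(Z(-4) - 1*(-3)) = -32 - 11*((⅘ + (⅕)*(-4)²) - 1*(-3)) = -32 - 11*((⅘ + (⅕)*16) + 3) = -32 - 11*((⅘ + 16/5) + 3) = -32 - 11*(4 + 3) = -32 - 11*7 = -32 - 77 = -109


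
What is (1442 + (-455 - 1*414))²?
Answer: 328329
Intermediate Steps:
(1442 + (-455 - 1*414))² = (1442 + (-455 - 414))² = (1442 - 869)² = 573² = 328329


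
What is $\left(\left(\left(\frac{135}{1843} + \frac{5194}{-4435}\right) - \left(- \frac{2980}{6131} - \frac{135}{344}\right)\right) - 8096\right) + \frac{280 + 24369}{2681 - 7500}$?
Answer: $- \frac{673011059354115011657}{83074099890456280} \approx -8101.3$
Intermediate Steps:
$\left(\left(\left(\frac{135}{1843} + \frac{5194}{-4435}\right) - \left(- \frac{2980}{6131} - \frac{135}{344}\right)\right) - 8096\right) + \frac{280 + 24369}{2681 - 7500} = \left(\left(\left(135 \cdot \frac{1}{1843} + 5194 \left(- \frac{1}{4435}\right)\right) - - \frac{1852805}{2109064}\right) - 8096\right) + \frac{24649}{-4819} = \left(\left(\left(\frac{135}{1843} - \frac{5194}{4435}\right) + \left(\frac{2980}{6131} + \frac{135}{344}\right)\right) - 8096\right) + 24649 \left(- \frac{1}{4819}\right) = \left(\left(- \frac{8973817}{8173705} + \frac{1852805}{2109064}\right) - 8096\right) - \frac{24649}{4819} = \left(- \frac{3782072884763}{17238866962120} - 8096\right) - \frac{24649}{4819} = - \frac{139569648998208283}{17238866962120} - \frac{24649}{4819} = - \frac{673011059354115011657}{83074099890456280}$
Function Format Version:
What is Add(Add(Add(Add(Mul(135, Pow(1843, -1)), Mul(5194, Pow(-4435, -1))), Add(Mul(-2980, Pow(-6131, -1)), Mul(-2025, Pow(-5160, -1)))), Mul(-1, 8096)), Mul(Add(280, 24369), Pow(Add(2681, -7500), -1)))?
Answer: Rational(-673011059354115011657, 83074099890456280) ≈ -8101.3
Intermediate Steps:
Add(Add(Add(Add(Mul(135, Pow(1843, -1)), Mul(5194, Pow(-4435, -1))), Add(Mul(-2980, Pow(-6131, -1)), Mul(-2025, Pow(-5160, -1)))), Mul(-1, 8096)), Mul(Add(280, 24369), Pow(Add(2681, -7500), -1))) = Add(Add(Add(Add(Mul(135, Rational(1, 1843)), Mul(5194, Rational(-1, 4435))), Add(Mul(-2980, Rational(-1, 6131)), Mul(-2025, Rational(-1, 5160)))), -8096), Mul(24649, Pow(-4819, -1))) = Add(Add(Add(Add(Rational(135, 1843), Rational(-5194, 4435)), Add(Rational(2980, 6131), Rational(135, 344))), -8096), Mul(24649, Rational(-1, 4819))) = Add(Add(Add(Rational(-8973817, 8173705), Rational(1852805, 2109064)), -8096), Rational(-24649, 4819)) = Add(Add(Rational(-3782072884763, 17238866962120), -8096), Rational(-24649, 4819)) = Add(Rational(-139569648998208283, 17238866962120), Rational(-24649, 4819)) = Rational(-673011059354115011657, 83074099890456280)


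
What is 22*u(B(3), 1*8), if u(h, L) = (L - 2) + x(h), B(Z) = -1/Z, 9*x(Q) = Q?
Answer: 3542/27 ≈ 131.19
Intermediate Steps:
x(Q) = Q/9
u(h, L) = -2 + L + h/9 (u(h, L) = (L - 2) + h/9 = (-2 + L) + h/9 = -2 + L + h/9)
22*u(B(3), 1*8) = 22*(-2 + 1*8 + (-1/3)/9) = 22*(-2 + 8 + (-1*⅓)/9) = 22*(-2 + 8 + (⅑)*(-⅓)) = 22*(-2 + 8 - 1/27) = 22*(161/27) = 3542/27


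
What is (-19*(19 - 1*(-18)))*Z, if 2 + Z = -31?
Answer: 23199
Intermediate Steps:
Z = -33 (Z = -2 - 31 = -33)
(-19*(19 - 1*(-18)))*Z = -19*(19 - 1*(-18))*(-33) = -19*(19 + 18)*(-33) = -19*37*(-33) = -703*(-33) = 23199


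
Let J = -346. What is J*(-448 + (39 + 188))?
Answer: 76466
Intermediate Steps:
J*(-448 + (39 + 188)) = -346*(-448 + (39 + 188)) = -346*(-448 + 227) = -346*(-221) = 76466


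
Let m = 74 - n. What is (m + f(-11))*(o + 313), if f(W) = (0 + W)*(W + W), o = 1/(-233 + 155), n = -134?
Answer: 1830975/13 ≈ 1.4084e+5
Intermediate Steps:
o = -1/78 (o = 1/(-78) = -1/78 ≈ -0.012821)
m = 208 (m = 74 - 1*(-134) = 74 + 134 = 208)
f(W) = 2*W² (f(W) = W*(2*W) = 2*W²)
(m + f(-11))*(o + 313) = (208 + 2*(-11)²)*(-1/78 + 313) = (208 + 2*121)*(24413/78) = (208 + 242)*(24413/78) = 450*(24413/78) = 1830975/13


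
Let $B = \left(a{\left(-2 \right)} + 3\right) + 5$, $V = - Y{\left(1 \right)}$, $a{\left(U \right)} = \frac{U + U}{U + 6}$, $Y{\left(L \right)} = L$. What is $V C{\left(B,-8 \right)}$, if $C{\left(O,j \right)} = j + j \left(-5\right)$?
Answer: $-32$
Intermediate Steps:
$a{\left(U \right)} = \frac{2 U}{6 + U}$
$V = -1$ ($V = \left(-1\right) 1 = -1$)
$B = 7$ ($B = \left(2 \left(-2\right) \frac{1}{6 - 2} + 3\right) + 5 = \left(2 \left(-2\right) \frac{1}{4} + 3\right) + 5 = \left(-1 + 3\right) + 5 = 2 + 5 = 7$)
$C{\left(O,j \right)} = - 4 j$ ($C{\left(O,j \right)} = j - 5 j = - 4 j$)
$V C{\left(B,-8 \right)} = - \left(-4\right) \left(-8\right) = \left(-1\right) 32 = -32$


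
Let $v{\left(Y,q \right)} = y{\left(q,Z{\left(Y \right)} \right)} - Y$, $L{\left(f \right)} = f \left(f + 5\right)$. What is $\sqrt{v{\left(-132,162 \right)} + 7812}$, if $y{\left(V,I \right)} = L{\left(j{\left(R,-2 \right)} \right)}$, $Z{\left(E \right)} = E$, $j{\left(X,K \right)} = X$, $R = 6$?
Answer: $3 \sqrt{890} \approx 89.499$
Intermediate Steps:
$L{\left(f \right)} = f \left(5 + f\right)$
$y{\left(V,I \right)} = 66$ ($y{\left(V,I \right)} = 6 \left(5 + 6\right) = 6 \cdot 11 = 66$)
$v{\left(Y,q \right)} = 66 - Y$
$\sqrt{v{\left(-132,162 \right)} + 7812} = \sqrt{\left(66 - -132\right) + 7812} = \sqrt{\left(66 + 132\right) + 7812} = \sqrt{198 + 7812} = \sqrt{8010} = 3 \sqrt{890}$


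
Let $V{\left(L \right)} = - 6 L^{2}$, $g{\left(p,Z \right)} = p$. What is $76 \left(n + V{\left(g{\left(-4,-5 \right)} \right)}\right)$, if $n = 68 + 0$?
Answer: $-2128$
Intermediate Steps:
$n = 68$
$76 \left(n + V{\left(g{\left(-4,-5 \right)} \right)}\right) = 76 \left(68 - 6 \left(-4\right)^{2}\right) = 76 \left(68 - 96\right) = 76 \left(-28\right) = -2128$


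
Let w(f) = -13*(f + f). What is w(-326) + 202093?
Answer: 210569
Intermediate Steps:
w(f) = -26*f
w(-326) + 202093 = -26*(-326) + 202093 = 8476 + 202093 = 210569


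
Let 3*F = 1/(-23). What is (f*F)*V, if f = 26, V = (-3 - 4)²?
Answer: -1274/69 ≈ -18.464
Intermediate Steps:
F = -1/69 (F = (⅓)/(-23) = (⅓)*(-1/23) = -1/69 ≈ -0.014493)
V = 49 (V = (-7)² = 49)
(f*F)*V = (26*(-1/69))*49 = -26/69*49 = -1274/69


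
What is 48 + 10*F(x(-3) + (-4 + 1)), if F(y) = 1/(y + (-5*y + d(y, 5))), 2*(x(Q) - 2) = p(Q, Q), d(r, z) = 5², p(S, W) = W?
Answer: 338/7 ≈ 48.286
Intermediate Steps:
d(r, z) = 25
x(Q) = 2 + Q/2
F(y) = 1/(25 - 4*y) (F(y) = 1/(y + (-5*y + 25)) = 1/(y + (25 - 5*y)) = 1/(25 - 4*y))
48 + 10*F(x(-3) + (-4 + 1)) = 48 + 10*(-1/(-25 + 4*((2 + (½)*(-3)) + (-4 + 1)))) = 48 + 10*(-1/(-25 + 4*((2 - 3/2) - 3))) = 48 + 10*(-1/(-25 + 4*(½ - 3))) = 48 + 10*(-1/(-25 + 4*(-5/2))) = 48 + 10*(-1/(-25 - 10)) = 48 + 10*(-1/(-35)) = 48 + 10*(-1*(-1/35)) = 48 + 10*(1/35) = 48 + 2/7 = 338/7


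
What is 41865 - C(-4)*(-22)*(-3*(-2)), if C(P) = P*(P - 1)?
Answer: 44505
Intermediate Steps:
C(P) = P*(-1 + P)
41865 - C(-4)*(-22)*(-3*(-2)) = 41865 - -4*(-1 - 4)*(-22)*(-3*(-2)) = 41865 - -4*(-5)*(-22)*6 = 41865 - 20*(-22)*6 = 41865 - (-440)*6 = 41865 - 1*(-2640) = 41865 + 2640 = 44505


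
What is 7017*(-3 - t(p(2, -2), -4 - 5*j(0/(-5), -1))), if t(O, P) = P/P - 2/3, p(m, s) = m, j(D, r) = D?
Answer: -23390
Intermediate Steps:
t(O, P) = ⅓ (t(O, P) = 1 - 2*⅓ = 1 - ⅔ = ⅓)
7017*(-3 - t(p(2, -2), -4 - 5*j(0/(-5), -1))) = 7017*(-3 - 1*⅓) = 7017*(-3 - ⅓) = 7017*(-10/3) = -23390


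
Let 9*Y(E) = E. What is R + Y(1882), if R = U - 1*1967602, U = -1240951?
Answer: -28875095/9 ≈ -3.2083e+6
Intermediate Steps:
Y(E) = E/9
R = -3208553 (R = -1240951 - 1*1967602 = -1240951 - 1967602 = -3208553)
R + Y(1882) = -3208553 + (⅑)*1882 = -3208553 + 1882/9 = -28875095/9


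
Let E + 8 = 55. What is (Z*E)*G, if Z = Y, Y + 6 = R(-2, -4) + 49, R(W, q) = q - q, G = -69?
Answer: -139449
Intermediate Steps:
E = 47 (E = -8 + 55 = 47)
R(W, q) = 0
Y = 43 (Y = -6 + (0 + 49) = -6 + 49 = 43)
Z = 43
(Z*E)*G = (43*47)*(-69) = 2021*(-69) = -139449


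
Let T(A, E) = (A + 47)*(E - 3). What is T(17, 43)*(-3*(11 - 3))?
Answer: -61440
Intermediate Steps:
T(A, E) = (-3 + E)*(47 + A) (T(A, E) = (47 + A)*(-3 + E) = (-3 + E)*(47 + A))
T(17, 43)*(-3*(11 - 3)) = (-141 - 3*17 + 47*43 + 17*43)*(-3*(11 - 3)) = (-141 - 51 + 2021 + 731)*(-3*8) = 2560*(-24) = -61440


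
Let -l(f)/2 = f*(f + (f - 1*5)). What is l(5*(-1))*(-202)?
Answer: 30300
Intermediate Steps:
l(f) = -2*f*(-5 + 2*f) (l(f) = -2*f*(f + (f - 1*5)) = -2*f*(f + (f - 5)) = -2*f*(f + (-5 + f)) = -2*f*(-5 + 2*f))
l(5*(-1))*(-202) = (2*(5*(-1))*(5 - 10*(-1)))*(-202) = (2*(-5)*(5 - 2*(-5)))*(-202) = (2*(-5)*(5 + 10))*(-202) = (2*(-5)*15)*(-202) = -150*(-202) = 30300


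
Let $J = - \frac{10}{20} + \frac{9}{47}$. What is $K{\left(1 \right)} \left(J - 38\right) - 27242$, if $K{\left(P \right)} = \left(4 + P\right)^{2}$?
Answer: $- \frac{2650773}{94} \approx -28200.0$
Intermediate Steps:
$J = - \frac{29}{94}$ ($J = \left(-10\right) \frac{1}{20} + 9 \cdot \frac{1}{47} = - \frac{1}{2} + \frac{9}{47} = - \frac{29}{94} \approx -0.30851$)
$K{\left(1 \right)} \left(J - 38\right) - 27242 = \left(4 + 1\right)^{2} \left(- \frac{29}{94} - 38\right) - 27242 = 5^{2} \left(- \frac{3601}{94}\right) - 27242 = 25 \left(- \frac{3601}{94}\right) - 27242 = - \frac{90025}{94} - 27242 = - \frac{2650773}{94}$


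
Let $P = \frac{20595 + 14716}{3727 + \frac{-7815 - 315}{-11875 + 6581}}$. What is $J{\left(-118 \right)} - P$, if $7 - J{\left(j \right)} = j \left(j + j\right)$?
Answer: $- \frac{274868380211}{9869434} \approx -27850.0$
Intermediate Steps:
$J{\left(j \right)} = 7 - 2 j^{2}$ ($J{\left(j \right)} = 7 - j \left(j + j\right) = 7 - j 2 j = 7 - 2 j^{2}$)
$P = \frac{93468217}{9869434}$ ($P = \frac{35311}{3727 - \frac{8130}{-5294}} = \frac{35311}{3727 - - \frac{4065}{2647}} = \frac{35311}{3727 + \frac{4065}{2647}} = \frac{35311}{\frac{9869434}{2647}} = 35311 \cdot \frac{2647}{9869434} = \frac{93468217}{9869434} \approx 9.4705$)
$J{\left(-118 \right)} - P = \left(7 - 2 \left(-118\right)^{2}\right) - \frac{93468217}{9869434} = \left(7 - 27848\right) - \frac{93468217}{9869434} = -27841 - \frac{93468217}{9869434} = - \frac{274868380211}{9869434}$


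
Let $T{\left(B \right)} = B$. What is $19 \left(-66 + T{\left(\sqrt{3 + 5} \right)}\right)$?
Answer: $-1254 + 38 \sqrt{2} \approx -1200.3$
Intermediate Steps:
$19 \left(-66 + T{\left(\sqrt{3 + 5} \right)}\right) = 19 \left(-66 + \sqrt{3 + 5}\right) = 19 \left(-66 + \sqrt{8}\right) = 19 \left(-66 + 2 \sqrt{2}\right) = -1254 + 38 \sqrt{2}$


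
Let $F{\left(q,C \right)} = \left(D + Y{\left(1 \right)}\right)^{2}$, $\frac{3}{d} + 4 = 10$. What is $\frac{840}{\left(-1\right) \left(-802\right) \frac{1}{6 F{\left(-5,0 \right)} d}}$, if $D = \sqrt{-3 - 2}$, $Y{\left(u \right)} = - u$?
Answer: $\frac{1260 \left(1 - i \sqrt{5}\right)^{2}}{401} \approx -12.569 - 14.052 i$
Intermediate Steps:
$D = i \sqrt{5}$ ($D = \sqrt{-5} = i \sqrt{5} \approx 2.2361 i$)
$d = \frac{1}{2}$ ($d = \frac{3}{-4 + 10} = \frac{3}{6} = 3 \cdot \frac{1}{6} = \frac{1}{2} \approx 0.5$)
$F{\left(q,C \right)} = \left(-1 + i \sqrt{5}\right)^{2}$ ($F{\left(q,C \right)} = \left(i \sqrt{5} - 1\right)^{2} = \left(-1 + i \sqrt{5}\right)^{2}$)
$\frac{840}{\left(-1\right) \left(-802\right) \frac{1}{6 F{\left(-5,0 \right)} d}} = \frac{840}{\left(-1\right) \left(-802\right) \frac{1}{6 \left(1 - i \sqrt{5}\right)^{2} \cdot \frac{1}{2}}} = \frac{840}{802 \frac{1}{3 \left(1 - i \sqrt{5}\right)^{2}}} = \frac{840}{\frac{802}{3} \frac{1}{\left(1 - i \sqrt{5}\right)^{2}}} = 840 \frac{3 \left(1 - i \sqrt{5}\right)^{2}}{802} = \frac{1260 \left(1 - i \sqrt{5}\right)^{2}}{401}$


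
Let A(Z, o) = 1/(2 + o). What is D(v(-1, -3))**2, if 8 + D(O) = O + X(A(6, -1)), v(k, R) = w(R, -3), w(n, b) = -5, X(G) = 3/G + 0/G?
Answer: 100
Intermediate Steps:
X(G) = 3/G (X(G) = 3/G + 0 = 3/G)
v(k, R) = -5
D(O) = -5 + O (D(O) = -8 + (O + 3/(1/(2 - 1))) = -8 + (O + 3/(1/1)) = -8 + (O + 3/1) = -8 + (O + 3*1) = -8 + (O + 3) = -8 + (3 + O) = -5 + O)
D(v(-1, -3))**2 = (-5 - 5)**2 = (-10)**2 = 100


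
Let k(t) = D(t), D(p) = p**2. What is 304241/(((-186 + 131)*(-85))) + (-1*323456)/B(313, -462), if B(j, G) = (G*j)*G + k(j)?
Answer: 20354018238981/312785274175 ≈ 65.073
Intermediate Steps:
k(t) = t**2
B(j, G) = j**2 + j*G**2 (B(j, G) = (G*j)*G + j**2 = j*G**2 + j**2 = j**2 + j*G**2)
304241/(((-186 + 131)*(-85))) + (-1*323456)/B(313, -462) = 304241/(((-186 + 131)*(-85))) + (-1*323456)/((313*(313 + (-462)**2))) = 304241/((-55*(-85))) - 323456*1/(313*(313 + 213444)) = 304241/4675 - 323456/(313*213757) = 304241*(1/4675) - 323456/66905941 = 304241/4675 - 323456*1/66905941 = 304241/4675 - 323456/66905941 = 20354018238981/312785274175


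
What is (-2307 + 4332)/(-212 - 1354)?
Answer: -75/58 ≈ -1.2931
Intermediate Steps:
(-2307 + 4332)/(-212 - 1354) = 2025/(-1566) = 2025*(-1/1566) = -75/58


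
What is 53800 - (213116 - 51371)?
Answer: -107945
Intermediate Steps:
53800 - (213116 - 51371) = 53800 - 1*161745 = 53800 - 161745 = -107945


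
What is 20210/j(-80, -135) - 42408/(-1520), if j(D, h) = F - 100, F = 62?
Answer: -95749/190 ≈ -503.94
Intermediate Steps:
j(D, h) = -38 (j(D, h) = 62 - 100 = -38)
20210/j(-80, -135) - 42408/(-1520) = 20210/(-38) - 42408/(-1520) = 20210*(-1/38) - 42408*(-1/1520) = -10105/19 + 279/10 = -95749/190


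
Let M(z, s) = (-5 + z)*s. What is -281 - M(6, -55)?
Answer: -226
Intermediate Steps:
M(z, s) = s*(-5 + z)
-281 - M(6, -55) = -281 - (-55)*(-5 + 6) = -281 - (-55) = -281 - 1*(-55) = -281 + 55 = -226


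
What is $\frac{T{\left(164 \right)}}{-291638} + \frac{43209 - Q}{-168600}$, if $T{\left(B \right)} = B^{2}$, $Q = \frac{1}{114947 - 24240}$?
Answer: $- \frac{388589965802839}{1115019579981900} \approx -0.34851$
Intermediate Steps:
$Q = \frac{1}{90707} \approx 1.1025 \cdot 10^{-5}$
$\frac{T{\left(164 \right)}}{-291638} + \frac{43209 - Q}{-168600} = \frac{164^{2}}{-291638} + \frac{43209 - \frac{1}{90707}}{-168600} = 26896 \left(- \frac{1}{291638}\right) + \left(43209 - \frac{1}{90707}\right) \left(- \frac{1}{168600}\right) = - \frac{13448}{145819} + \frac{3919358762}{90707} \left(- \frac{1}{168600}\right) = - \frac{13448}{145819} - \frac{1959679381}{7646600100} = - \frac{388589965802839}{1115019579981900}$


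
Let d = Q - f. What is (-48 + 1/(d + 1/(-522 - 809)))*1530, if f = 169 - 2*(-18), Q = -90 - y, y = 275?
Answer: -55718834670/758671 ≈ -73443.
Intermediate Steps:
Q = -365 (Q = -90 - 1*275 = -90 - 275 = -365)
f = 205 (f = 169 + 36 = 205)
d = -570 (d = -365 - 1*205 = -365 - 205 = -570)
(-48 + 1/(d + 1/(-522 - 809)))*1530 = (-48 + 1/(-570 + 1/(-522 - 809)))*1530 = (-48 + 1/(-570 + 1/(-1331)))*1530 = (-48 + 1/(-570 - 1/1331))*1530 = (-48 + 1/(-758671/1331))*1530 = (-48 - 1331/758671)*1530 = -36417539/758671*1530 = -55718834670/758671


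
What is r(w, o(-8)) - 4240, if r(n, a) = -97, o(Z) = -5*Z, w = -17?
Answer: -4337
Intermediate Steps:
r(w, o(-8)) - 4240 = -97 - 4240 = -4337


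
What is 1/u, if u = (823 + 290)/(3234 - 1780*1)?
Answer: 1454/1113 ≈ 1.3064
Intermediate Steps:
u = 1113/1454 (u = 1113/(3234 - 1780) = 1113/1454 ≈ 0.76547)
1/u = 1/(1113/1454) = 1454/1113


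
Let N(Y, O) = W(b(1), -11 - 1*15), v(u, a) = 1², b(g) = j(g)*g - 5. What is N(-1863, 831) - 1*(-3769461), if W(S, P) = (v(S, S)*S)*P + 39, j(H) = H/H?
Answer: 3769604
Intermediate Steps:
j(H) = 1
b(g) = -5 + g (b(g) = 1*g - 5 = g - 5 = -5 + g)
v(u, a) = 1
W(S, P) = 39 + P*S (W(S, P) = (1*S)*P + 39 = S*P + 39 = P*S + 39 = 39 + P*S)
N(Y, O) = 143 (N(Y, O) = 39 + (-11 - 1*15)*(-5 + 1) = 39 + (-11 - 15)*(-4) = 39 - 26*(-4) = 39 + 104 = 143)
N(-1863, 831) - 1*(-3769461) = 143 - 1*(-3769461) = 143 + 3769461 = 3769604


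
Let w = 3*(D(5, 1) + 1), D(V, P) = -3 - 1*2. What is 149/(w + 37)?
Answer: 149/25 ≈ 5.9600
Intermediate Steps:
D(V, P) = -5 (D(V, P) = -3 - 2 = -5)
w = -12 (w = 3*(-5 + 1) = 3*(-4) = -12)
149/(w + 37) = 149/(-12 + 37) = 149/25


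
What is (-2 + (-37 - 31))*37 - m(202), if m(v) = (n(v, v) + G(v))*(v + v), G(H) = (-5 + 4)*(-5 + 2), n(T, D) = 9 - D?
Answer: 74170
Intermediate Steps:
G(H) = 3 (G(H) = -1*(-3) = 3)
m(v) = 2*v*(12 - v) (m(v) = ((9 - v) + 3)*(v + v) = (12 - v)*(2*v) = 2*v*(12 - v))
(-2 + (-37 - 31))*37 - m(202) = (-2 + (-37 - 31))*37 - 2*202*(12 - 1*202) = (-2 - 68)*37 - 2*202*(12 - 202) = -70*37 - 2*202*(-190) = -2590 - 1*(-76760) = -2590 + 76760 = 74170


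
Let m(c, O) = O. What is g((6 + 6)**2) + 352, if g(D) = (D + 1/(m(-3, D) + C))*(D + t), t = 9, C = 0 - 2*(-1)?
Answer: 3268217/146 ≈ 22385.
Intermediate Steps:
C = 2 (C = 0 + 2 = 2)
g(D) = (9 + D)*(D + 1/(2 + D)) (g(D) = (D + 1/(D + 2))*(D + 9) = (D + 1/(2 + D))*(9 + D) = (9 + D)*(D + 1/(2 + D)))
g((6 + 6)**2) + 352 = (9 + ((6 + 6)**2)**3 + 11*((6 + 6)**2)**2 + 19*(6 + 6)**2)/(2 + (6 + 6)**2) + 352 = (9 + (12**2)**3 + 11*(12**2)**2 + 19*12**2)/(2 + 12**2) + 352 = (9 + 144**3 + 11*144**2 + 19*144)/(2 + 144) + 352 = (9 + 2985984 + 11*20736 + 2736)/146 + 352 = (9 + 2985984 + 228096 + 2736)/146 + 352 = (1/146)*3216825 + 352 = 3216825/146 + 352 = 3268217/146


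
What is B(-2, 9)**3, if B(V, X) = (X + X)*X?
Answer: 4251528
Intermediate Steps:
B(V, X) = 2*X**2 (B(V, X) = (2*X)*X = 2*X**2)
B(-2, 9)**3 = (2*9**2)**3 = (2*81)**3 = 162**3 = 4251528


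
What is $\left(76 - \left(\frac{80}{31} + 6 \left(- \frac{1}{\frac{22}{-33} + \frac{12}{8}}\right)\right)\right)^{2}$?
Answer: $\frac{156150016}{24025} \approx 6499.5$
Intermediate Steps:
$\left(76 - \left(\frac{80}{31} + 6 \left(- \frac{1}{\frac{22}{-33} + \frac{12}{8}}\right)\right)\right)^{2} = \left(76 - \left(\frac{80}{31} + \frac{6}{\left(-1\right) \left(22 \left(- \frac{1}{33}\right) + 12 \cdot \frac{1}{8}\right)}\right)\right)^{2} = \left(76 - \left(\frac{80}{31} + \frac{6}{\left(-1\right) \left(- \frac{2}{3} + \frac{3}{2}\right)}\right)\right)^{2} = \left(76 - \left(\frac{80}{31} + \frac{6}{\left(-1\right) \frac{5}{6}}\right)\right)^{2} = \left(76 - \left(\frac{80}{31} + \frac{6}{- \frac{5}{6}}\right)\right)^{2} = \left(76 - - \frac{716}{155}\right)^{2} = \left(76 + \left(\frac{36}{5} - \frac{80}{31}\right)\right)^{2} = \left(76 + \frac{716}{155}\right)^{2} = \left(\frac{12496}{155}\right)^{2} = \frac{156150016}{24025}$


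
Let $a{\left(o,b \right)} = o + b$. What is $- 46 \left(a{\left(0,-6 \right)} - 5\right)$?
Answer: $506$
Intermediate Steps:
$a{\left(o,b \right)} = b + o$
$- 46 \left(a{\left(0,-6 \right)} - 5\right) = - 46 \left(\left(-6 + 0\right) - 5\right) = - 46 \left(-6 - 5\right) = \left(-46\right) \left(-11\right) = 506$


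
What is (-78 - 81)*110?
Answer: -17490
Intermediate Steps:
(-78 - 81)*110 = -159*110 = -17490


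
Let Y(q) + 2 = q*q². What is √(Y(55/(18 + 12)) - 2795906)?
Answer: I*√3623488782/36 ≈ 1672.1*I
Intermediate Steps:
Y(q) = -2 + q³ (Y(q) = -2 + q*q² = -2 + q³)
√(Y(55/(18 + 12)) - 2795906) = √((-2 + (55/(18 + 12))³) - 2795906) = √((-2 + (55/30)³) - 2795906) = √((-2 + (55*(1/30))³) - 2795906) = √((-2 + (11/6)³) - 2795906) = √((-2 + 1331/216) - 2795906) = √(899/216 - 2795906) = √(-603914797/216) = I*√3623488782/36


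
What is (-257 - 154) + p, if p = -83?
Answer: -494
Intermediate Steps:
(-257 - 154) + p = (-257 - 154) - 83 = -411 - 83 = -494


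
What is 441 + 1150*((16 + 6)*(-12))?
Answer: -303159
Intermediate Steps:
441 + 1150*((16 + 6)*(-12)) = 441 + 1150*(22*(-12)) = 441 + 1150*(-264) = 441 - 303600 = -303159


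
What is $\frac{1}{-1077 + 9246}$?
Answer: $\frac{1}{8169} \approx 0.00012241$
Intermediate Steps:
$\frac{1}{-1077 + 9246} = \frac{1}{8169}$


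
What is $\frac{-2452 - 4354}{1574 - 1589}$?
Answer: $\frac{6806}{15} \approx 453.73$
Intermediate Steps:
$\frac{-2452 - 4354}{1574 - 1589} = - \frac{6806}{-15} = \left(-6806\right) \left(- \frac{1}{15}\right) = \frac{6806}{15}$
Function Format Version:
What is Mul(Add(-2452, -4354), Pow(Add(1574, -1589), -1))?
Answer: Rational(6806, 15) ≈ 453.73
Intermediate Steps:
Mul(Add(-2452, -4354), Pow(Add(1574, -1589), -1)) = Mul(-6806, Pow(-15, -1)) = Mul(-6806, Rational(-1, 15)) = Rational(6806, 15)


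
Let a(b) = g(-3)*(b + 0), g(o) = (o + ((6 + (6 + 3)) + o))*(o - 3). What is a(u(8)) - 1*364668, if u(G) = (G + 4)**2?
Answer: -372444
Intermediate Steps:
u(G) = (4 + G)**2
g(o) = (-3 + o)*(15 + 2*o) (g(o) = (o + ((6 + 9) + o))*(-3 + o) = (o + (15 + o))*(-3 + o) = (15 + 2*o)*(-3 + o) = (-3 + o)*(15 + 2*o))
a(b) = -54*b (a(b) = (-45 + 2*(-3)**2 + 9*(-3))*(b + 0) = (-45 + 2*9 - 27)*b = (-45 + 18 - 27)*b = -54*b)
a(u(8)) - 1*364668 = -54*(4 + 8)**2 - 1*364668 = -54*12**2 - 364668 = -54*144 - 364668 = -7776 - 364668 = -372444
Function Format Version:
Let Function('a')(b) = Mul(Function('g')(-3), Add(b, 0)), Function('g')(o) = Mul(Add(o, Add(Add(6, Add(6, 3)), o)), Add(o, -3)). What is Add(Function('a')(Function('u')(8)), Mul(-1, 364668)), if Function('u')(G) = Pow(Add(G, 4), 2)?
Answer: -372444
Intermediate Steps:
Function('u')(G) = Pow(Add(4, G), 2)
Function('g')(o) = Mul(Add(-3, o), Add(15, Mul(2, o))) (Function('g')(o) = Mul(Add(o, Add(Add(6, 9), o)), Add(-3, o)) = Mul(Add(o, Add(15, o)), Add(-3, o)) = Mul(Add(15, Mul(2, o)), Add(-3, o)) = Mul(Add(-3, o), Add(15, Mul(2, o))))
Function('a')(b) = Mul(-54, b) (Function('a')(b) = Mul(Add(-45, Mul(2, Pow(-3, 2)), Mul(9, -3)), Add(b, 0)) = Mul(Add(-45, Mul(2, 9), -27), b) = Mul(Add(-45, 18, -27), b) = Mul(-54, b))
Add(Function('a')(Function('u')(8)), Mul(-1, 364668)) = Add(Mul(-54, Pow(Add(4, 8), 2)), Mul(-1, 364668)) = Add(Mul(-54, Pow(12, 2)), -364668) = Add(Mul(-54, 144), -364668) = Add(-7776, -364668) = -372444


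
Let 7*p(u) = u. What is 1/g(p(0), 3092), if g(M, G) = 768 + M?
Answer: 1/768 ≈ 0.0013021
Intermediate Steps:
p(u) = u/7
1/g(p(0), 3092) = 1/(768 + (⅐)*0) = 1/(768 + 0) = 1/768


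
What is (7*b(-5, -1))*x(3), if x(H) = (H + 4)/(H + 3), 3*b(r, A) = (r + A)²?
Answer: 98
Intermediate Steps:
b(r, A) = (A + r)²/3 (b(r, A) = (r + A)²/3 = (A + r)²/3)
x(H) = (4 + H)/(3 + H)
(7*b(-5, -1))*x(3) = (7*((-1 - 5)²/3))*((4 + 3)/(3 + 3)) = (7*((⅓)*(-6)²))*(7/6) = (7*((⅓)*36))*((⅙)*7) = (7*12)*(7/6) = 84*(7/6) = 98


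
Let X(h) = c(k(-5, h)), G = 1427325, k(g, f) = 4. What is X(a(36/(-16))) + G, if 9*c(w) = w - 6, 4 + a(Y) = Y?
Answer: 12845923/9 ≈ 1.4273e+6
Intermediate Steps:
a(Y) = -4 + Y
c(w) = -2/3 + w/9 (c(w) = (w - 6)/9 = (-6 + w)/9 = -2/3 + w/9)
X(h) = -2/9 (X(h) = -2/3 + (1/9)*4 = -2/3 + 4/9 = -2/9)
X(a(36/(-16))) + G = -2/9 + 1427325 = 12845923/9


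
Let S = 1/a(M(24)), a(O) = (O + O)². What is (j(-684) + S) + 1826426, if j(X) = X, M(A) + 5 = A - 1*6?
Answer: 1234201593/676 ≈ 1.8257e+6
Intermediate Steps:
M(A) = -11 + A (M(A) = -5 + (A - 1*6) = -5 + (A - 6) = -5 + (-6 + A) = -11 + A)
a(O) = 4*O² (a(O) = (2*O)² = 4*O²)
S = 1/676 (S = 1/(4*(-11 + 24)²) = 1/(4*13²) = 1/(4*169) = 1/676 ≈ 0.0014793)
(j(-684) + S) + 1826426 = (-684 + 1/676) + 1826426 = -462383/676 + 1826426 = 1234201593/676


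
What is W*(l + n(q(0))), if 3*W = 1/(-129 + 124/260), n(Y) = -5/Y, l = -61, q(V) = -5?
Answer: 650/4177 ≈ 0.15561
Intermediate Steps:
W = -65/25062 (W = 1/(3*(-129 + 124/260)) = 1/(3*(-129 + 124*(1/260))) = 1/(3*(-129 + 31/65)) = 1/(3*(-8354/65)) = (1/3)*(-65/8354) = -65/25062 ≈ -0.0025936)
W*(l + n(q(0))) = -65*(-61 - 5/(-5))/25062 = -65*(-61 - 5*(-1/5))/25062 = -65*(-61 + 1)/25062 = -65/25062*(-60) = 650/4177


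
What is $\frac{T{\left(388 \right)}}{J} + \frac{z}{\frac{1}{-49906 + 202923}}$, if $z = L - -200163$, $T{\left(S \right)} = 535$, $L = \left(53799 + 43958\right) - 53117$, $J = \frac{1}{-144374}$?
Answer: $37381780561$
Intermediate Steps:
$J = - \frac{1}{144374} \approx -6.9265 \cdot 10^{-6}$
$L = 44640$ ($L = 97757 - 53117 = 44640$)
$z = 244803$ ($z = 44640 - -200163 = 44640 + 200163 = 244803$)
$\frac{T{\left(388 \right)}}{J} + \frac{z}{\frac{1}{-49906 + 202923}} = \frac{535}{- \frac{1}{144374}} + \frac{244803}{\frac{1}{-49906 + 202923}} = 535 \left(-144374\right) + \frac{244803}{\frac{1}{153017}} = -77240090 + 244803 \frac{1}{\frac{1}{153017}} = -77240090 + 244803 \cdot 153017 = -77240090 + 37459020651 = 37381780561$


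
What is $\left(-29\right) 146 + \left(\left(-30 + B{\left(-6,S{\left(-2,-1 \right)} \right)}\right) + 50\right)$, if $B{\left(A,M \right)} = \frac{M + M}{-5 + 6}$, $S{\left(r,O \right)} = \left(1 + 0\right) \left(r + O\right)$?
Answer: $-4220$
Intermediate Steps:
$S{\left(r,O \right)} = O + r$ ($S{\left(r,O \right)} = 1 \left(O + r\right) = O + r$)
$B{\left(A,M \right)} = 2 M$ ($B{\left(A,M \right)} = \frac{2 M}{1} = 2 M 1 = 2 M$)
$\left(-29\right) 146 + \left(\left(-30 + B{\left(-6,S{\left(-2,-1 \right)} \right)}\right) + 50\right) = \left(-29\right) 146 + \left(\left(-30 + 2 \left(-1 - 2\right)\right) + 50\right) = -4234 + \left(\left(-30 + 2 \left(-3\right)\right) + 50\right) = -4234 + \left(\left(-30 - 6\right) + 50\right) = -4234 + \left(-36 + 50\right) = -4234 + 14 = -4220$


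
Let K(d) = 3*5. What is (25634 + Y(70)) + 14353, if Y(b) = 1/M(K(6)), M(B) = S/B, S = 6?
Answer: 79979/2 ≈ 39990.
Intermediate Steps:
K(d) = 15
M(B) = 6/B
Y(b) = 5/2 (Y(b) = 1/(6/15) = 1/(6*(1/15)) = 1/(⅖) = 5/2)
(25634 + Y(70)) + 14353 = (25634 + 5/2) + 14353 = 51273/2 + 14353 = 79979/2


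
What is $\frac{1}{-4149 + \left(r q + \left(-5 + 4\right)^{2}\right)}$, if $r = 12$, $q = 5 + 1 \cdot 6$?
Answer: $- \frac{1}{4016} \approx -0.000249$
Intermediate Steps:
$q = 11$ ($q = 5 + 6 = 11$)
$\frac{1}{-4149 + \left(r q + \left(-5 + 4\right)^{2}\right)} = \frac{1}{-4149 + \left(12 \cdot 11 + \left(-5 + 4\right)^{2}\right)} = \frac{1}{-4149 + \left(132 + \left(-1\right)^{2}\right)} = \frac{1}{-4149 + \left(132 + 1\right)} = \frac{1}{-4149 + 133} = \frac{1}{-4016} = - \frac{1}{4016}$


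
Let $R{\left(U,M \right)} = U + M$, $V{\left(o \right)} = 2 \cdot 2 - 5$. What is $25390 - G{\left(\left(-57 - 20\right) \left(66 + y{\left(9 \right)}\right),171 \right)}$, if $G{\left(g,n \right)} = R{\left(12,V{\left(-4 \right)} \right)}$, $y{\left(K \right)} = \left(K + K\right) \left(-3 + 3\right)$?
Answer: $25379$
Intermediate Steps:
$V{\left(o \right)} = -1$ ($V{\left(o \right)} = 4 - 5 = -1$)
$y{\left(K \right)} = 0$ ($y{\left(K \right)} = 2 K 0 = 0$)
$R{\left(U,M \right)} = M + U$
$G{\left(g,n \right)} = 11$ ($G{\left(g,n \right)} = -1 + 12 = 11$)
$25390 - G{\left(\left(-57 - 20\right) \left(66 + y{\left(9 \right)}\right),171 \right)} = 25390 - 11 = 25379$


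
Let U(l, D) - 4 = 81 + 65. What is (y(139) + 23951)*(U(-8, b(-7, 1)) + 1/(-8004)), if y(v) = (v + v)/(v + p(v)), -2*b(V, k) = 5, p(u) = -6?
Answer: 3824821470839/1064532 ≈ 3.5930e+6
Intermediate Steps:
b(V, k) = -5/2 (b(V, k) = -1/2*5 = -5/2)
U(l, D) = 150 (U(l, D) = 4 + (81 + 65) = 4 + 146 = 150)
y(v) = 2*v/(-6 + v) (y(v) = (v + v)/(v - 6) = (2*v)/(-6 + v) = 2*v/(-6 + v))
(y(139) + 23951)*(U(-8, b(-7, 1)) + 1/(-8004)) = (2*139/(-6 + 139) + 23951)*(150 + 1/(-8004)) = (2*139/133 + 23951)*(150 - 1/8004) = (2*139*(1/133) + 23951)*(1200599/8004) = (278/133 + 23951)*(1200599/8004) = (3185761/133)*(1200599/8004) = 3824821470839/1064532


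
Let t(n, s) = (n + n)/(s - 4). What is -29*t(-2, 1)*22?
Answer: -2552/3 ≈ -850.67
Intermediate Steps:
t(n, s) = 2*n/(-4 + s) (t(n, s) = (2*n)/(-4 + s) = 2*n/(-4 + s))
-29*t(-2, 1)*22 = -58*(-2)/(-4 + 1)*22 = -58*(-2)/(-3)*22 = -58*(-2)*(-1)/3*22 = -29*4/3*22 = -116/3*22 = -2552/3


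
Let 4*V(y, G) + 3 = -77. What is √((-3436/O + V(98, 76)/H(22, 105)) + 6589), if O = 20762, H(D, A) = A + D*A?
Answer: √68990379988467/102327 ≈ 81.172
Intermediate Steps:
H(D, A) = A + A*D
V(y, G) = -20 (V(y, G) = -¾ + (¼)*(-77) = -¾ - 77/4 = -20)
√((-3436/O + V(98, 76)/H(22, 105)) + 6589) = √((-3436/20762 - 20*1/(105*(1 + 22))) + 6589) = √((-3436*1/20762 - 20/(105*23)) + 6589) = √((-1718/10381 - 20/2415) + 6589) = √((-1718/10381 - 20*1/2415) + 6589) = √((-1718/10381 - 4/483) + 6589) = √(-17782/102327 + 6589) = √(674214821/102327) = √68990379988467/102327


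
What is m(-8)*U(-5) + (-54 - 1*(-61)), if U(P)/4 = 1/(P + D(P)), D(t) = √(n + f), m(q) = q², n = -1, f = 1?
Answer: -221/5 ≈ -44.200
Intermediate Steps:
D(t) = 0 (D(t) = √(-1 + 1) = √0 = 0)
U(P) = 4/P (U(P) = 4/(P + 0) = 4/P)
m(-8)*U(-5) + (-54 - 1*(-61)) = (-8)²*(4/(-5)) + (-54 - 1*(-61)) = 64*(4*(-⅕)) + (-54 + 61) = 64*(-⅘) + 7 = -256/5 + 7 = -221/5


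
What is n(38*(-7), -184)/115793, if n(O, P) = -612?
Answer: -612/115793 ≈ -0.0052853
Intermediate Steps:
n(38*(-7), -184)/115793 = -612/115793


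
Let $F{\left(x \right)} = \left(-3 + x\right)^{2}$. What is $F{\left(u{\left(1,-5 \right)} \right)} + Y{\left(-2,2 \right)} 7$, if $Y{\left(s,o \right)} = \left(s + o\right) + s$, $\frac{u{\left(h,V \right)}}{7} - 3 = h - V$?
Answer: $3586$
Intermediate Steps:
$u{\left(h,V \right)} = 21 - 7 V + 7 h$ ($u{\left(h,V \right)} = 21 + 7 \left(h - V\right) = 21 - \left(- 7 h + 7 V\right) = 21 - 7 V + 7 h$)
$Y{\left(s,o \right)} = o + 2 s$ ($Y{\left(s,o \right)} = \left(o + s\right) + s = o + 2 s$)
$F{\left(u{\left(1,-5 \right)} \right)} + Y{\left(-2,2 \right)} 7 = \left(-3 + \left(21 - -35 + 7 \cdot 1\right)\right)^{2} + \left(2 + 2 \left(-2\right)\right) 7 = \left(-3 + \left(21 + 35 + 7\right)\right)^{2} + \left(2 - 4\right) 7 = \left(-3 + 63\right)^{2} - 14 = 60^{2} - 14 = 3600 - 14 = 3586$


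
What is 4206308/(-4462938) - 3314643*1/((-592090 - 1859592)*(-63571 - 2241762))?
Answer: -11886914808292714891/12612136531720515714 ≈ -0.94250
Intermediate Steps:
4206308/(-4462938) - 3314643*1/((-592090 - 1859592)*(-63571 - 2241762)) = 4206308*(-1/4462938) - 3314643/((-2451682*(-2305333))) = -2103154/2231469 - 3314643/5651943420106 = -11886914808292714891/12612136531720515714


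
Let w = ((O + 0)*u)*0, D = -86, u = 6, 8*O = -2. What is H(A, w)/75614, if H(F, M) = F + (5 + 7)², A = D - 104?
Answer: -23/37807 ≈ -0.00060835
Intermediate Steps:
O = -¼ (O = (⅛)*(-2) = -¼ ≈ -0.25000)
w = 0 (w = ((-¼ + 0)*6)*0 = -¼*6*0 = -3/2*0 = 0)
A = -190 (A = -86 - 104 = -190)
H(F, M) = 144 + F (H(F, M) = F + 12² = F + 144 = 144 + F)
H(A, w)/75614 = (144 - 190)/75614 = -46*1/75614 = -23/37807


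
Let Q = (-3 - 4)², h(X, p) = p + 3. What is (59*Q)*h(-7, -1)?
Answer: 5782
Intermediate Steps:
h(X, p) = 3 + p
Q = 49 (Q = (-7)² = 49)
(59*Q)*h(-7, -1) = (59*49)*(3 - 1) = 2891*2 = 5782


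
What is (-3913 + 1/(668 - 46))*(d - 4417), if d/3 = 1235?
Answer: 866463060/311 ≈ 2.7861e+6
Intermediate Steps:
d = 3705 (d = 3*1235 = 3705)
(-3913 + 1/(668 - 46))*(d - 4417) = (-3913 + 1/(668 - 46))*(3705 - 4417) = (-3913 + 1/622)*(-712) = -2433885/622*(-712) = 866463060/311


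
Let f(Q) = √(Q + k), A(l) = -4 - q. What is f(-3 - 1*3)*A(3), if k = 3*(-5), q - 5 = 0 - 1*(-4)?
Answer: -13*I*√21 ≈ -59.573*I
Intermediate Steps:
q = 9 (q = 5 + (0 - 1*(-4)) = 5 + (0 + 4) = 5 + 4 = 9)
A(l) = -13 (A(l) = -4 - 1*9 = -4 - 9 = -13)
k = -15
f(Q) = √(-15 + Q) (f(Q) = √(Q - 15) = √(-15 + Q))
f(-3 - 1*3)*A(3) = √(-15 + (-3 - 1*3))*(-13) = √(-15 + (-3 - 3))*(-13) = √(-15 - 6)*(-13) = √(-21)*(-13) = (I*√21)*(-13) = -13*I*√21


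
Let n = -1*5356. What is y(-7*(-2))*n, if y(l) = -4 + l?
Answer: -53560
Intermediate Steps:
n = -5356
y(-7*(-2))*n = (-4 - 7*(-2))*(-5356) = (-4 + 14)*(-5356) = 10*(-5356) = -53560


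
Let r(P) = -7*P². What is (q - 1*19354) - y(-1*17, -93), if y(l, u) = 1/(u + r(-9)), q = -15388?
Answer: -22929719/660 ≈ -34742.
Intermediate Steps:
y(l, u) = 1/(-567 + u) (y(l, u) = 1/(u - 7*(-9)²) = 1/(u - 7*81) = 1/(u - 567) = 1/(-567 + u))
(q - 1*19354) - y(-1*17, -93) = (-15388 - 1*19354) - 1/(-567 - 93) = (-15388 - 19354) - 1/(-660) = -34742 - 1*(-1/660) = -34742 + 1/660 = -22929719/660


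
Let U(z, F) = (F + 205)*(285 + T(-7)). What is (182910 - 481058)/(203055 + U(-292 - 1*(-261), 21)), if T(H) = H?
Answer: -298148/265883 ≈ -1.1213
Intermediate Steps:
U(z, F) = 56990 + 278*F (U(z, F) = (F + 205)*(285 - 7) = (205 + F)*278 = 56990 + 278*F)
(182910 - 481058)/(203055 + U(-292 - 1*(-261), 21)) = (182910 - 481058)/(203055 + (56990 + 278*21)) = -298148/(203055 + (56990 + 5838)) = -298148/(203055 + 62828) = -298148/265883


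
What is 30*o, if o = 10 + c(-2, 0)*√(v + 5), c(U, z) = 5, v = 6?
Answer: 300 + 150*√11 ≈ 797.49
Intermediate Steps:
o = 10 + 5*√11 (o = 10 + 5*√(6 + 5) = 10 + 5*√11 ≈ 26.583)
30*o = 30*(10 + 5*√11) = 300 + 150*√11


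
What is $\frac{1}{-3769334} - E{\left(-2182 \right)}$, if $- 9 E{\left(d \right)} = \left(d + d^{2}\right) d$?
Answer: $- \frac{13046935797419435}{11308002} \approx -1.1538 \cdot 10^{9}$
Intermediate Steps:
$E{\left(d \right)} = - \frac{d \left(d + d^{2}\right)}{9}$ ($E{\left(d \right)} = - \frac{\left(d + d^{2}\right) d}{9} = - \frac{d \left(d + d^{2}\right)}{9}$)
$\frac{1}{-3769334} - E{\left(-2182 \right)} = \frac{1}{-3769334} - \frac{\left(-2182\right)^{2} \left(-1 - -2182\right)}{9} = - \frac{1}{3769334} - \frac{1}{9} \cdot 4761124 \left(-1 + 2182\right) = - \frac{1}{3769334} - \frac{1}{9} \cdot 4761124 \cdot 2181 = - \frac{1}{3769334} - \frac{3461337148}{3} = - \frac{13046935797419435}{11308002}$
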